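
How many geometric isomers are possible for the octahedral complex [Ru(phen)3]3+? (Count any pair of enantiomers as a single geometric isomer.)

In an octahedral complex each vertex has one trans partner and four cis neighbours.
Each phen is bidentate and must span two cis positions.
Only one geometric arrangement is possible; it has no improper symmetry element, so it exists as a pair of enantiomers (2 stereoisomers).

1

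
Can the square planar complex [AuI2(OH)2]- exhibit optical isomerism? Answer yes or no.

no

Working through the distinct placements yields 2 geometric isomers: I cis; I trans.
Each arrangement has an internal mirror plane or centre of symmetry, so none is chiral.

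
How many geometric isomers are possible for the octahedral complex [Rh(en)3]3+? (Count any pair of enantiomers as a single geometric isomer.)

In an octahedral complex each vertex has one trans partner and four cis neighbours.
Each en is bidentate and must span two cis positions.
Only one geometric arrangement is possible; it has no improper symmetry element, so it exists as a pair of enantiomers (2 stereoisomers).

1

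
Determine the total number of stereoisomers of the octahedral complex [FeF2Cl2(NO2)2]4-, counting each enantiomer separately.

6

Working through the distinct placements yields 5 geometric isomers: F trans, Cl trans, NO2 trans; F cis, Cl trans, NO2 cis; F cis, Cl cis, NO2 trans; F cis, Cl cis, NO2 cis (chiral); F trans, Cl cis, NO2 cis.
One of these lacks any improper symmetry element and so occurs as an enantiomeric pair, giving 5 + 1 = 6 stereoisomers in total.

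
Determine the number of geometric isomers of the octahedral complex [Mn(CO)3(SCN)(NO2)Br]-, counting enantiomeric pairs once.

4

An octahedron has six vertices in three trans pairs; every non-trans pair is cis.
Systematic placement gives 4 geometric isomers: CO mer (3 arrangements); CO fac (chiral).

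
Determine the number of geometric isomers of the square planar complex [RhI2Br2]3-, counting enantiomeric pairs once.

A square has two trans pairs of vertices; adjacent vertices are cis.
Systematic placement gives 2 geometric isomers: I cis; I trans.

2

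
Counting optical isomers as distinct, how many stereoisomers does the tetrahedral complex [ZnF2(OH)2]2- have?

1

In a tetrahedral complex all four positions are equivalent and every pair of ligands is adjacent — there is no cis/trans distinction.
Only one geometric arrangement is possible.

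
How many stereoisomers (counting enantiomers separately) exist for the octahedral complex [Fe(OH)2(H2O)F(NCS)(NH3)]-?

15

An octahedron has six vertices in three trans pairs; every non-trans pair is cis.
Placing the ligands in turn and identifying arrangements related by rotation or reflection leaves 9 distinct geometric isomers.
Of these, 6 lack any improper symmetry element and so occur as enantiomeric pairs, giving 9 + 6 = 15 stereoisomers in total.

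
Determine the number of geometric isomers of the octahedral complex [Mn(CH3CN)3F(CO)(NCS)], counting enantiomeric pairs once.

There are 4 geometric isomers: CH3CN mer (3 arrangements); CH3CN fac (chiral).

4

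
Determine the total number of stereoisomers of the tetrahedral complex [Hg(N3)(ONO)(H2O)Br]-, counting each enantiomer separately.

2

In a tetrahedral complex all four positions are equivalent and every pair of ligands is adjacent — there is no cis/trans distinction.
Only one geometric arrangement is possible; it has no improper symmetry element, so it exists as a pair of enantiomers (2 stereoisomers).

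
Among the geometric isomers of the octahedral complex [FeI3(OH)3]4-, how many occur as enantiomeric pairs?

0

The six octahedral sites form three mutually perpendicular trans pairs.
There are 2 geometric isomers: I mer; I fac.
Each arrangement has an internal mirror plane or centre of symmetry, so none is chiral.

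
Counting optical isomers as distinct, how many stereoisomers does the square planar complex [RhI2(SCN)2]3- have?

There are 2 geometric isomers: I cis; I trans.
Each arrangement has an internal mirror plane or centre of symmetry, so none is chiral.

2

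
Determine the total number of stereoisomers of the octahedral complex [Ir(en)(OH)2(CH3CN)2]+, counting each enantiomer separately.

In an octahedral complex each vertex has one trans partner and four cis neighbours.
Each en is bidentate and must span two cis positions.
Systematic placement gives 3 geometric isomers: OH cis, CH3CN trans; OH cis, CH3CN cis (chiral); OH trans, CH3CN cis.
One of these lacks any improper symmetry element and so occurs as an enantiomeric pair, giving 3 + 1 = 4 stereoisomers in total.

4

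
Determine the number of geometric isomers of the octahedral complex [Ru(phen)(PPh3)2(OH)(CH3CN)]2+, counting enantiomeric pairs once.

In an octahedral complex each vertex has one trans partner and four cis neighbours.
Each phen is bidentate and must span two cis positions.
There are 4 geometric isomers: PPh3 cis (3 arrangements, 2 chiral); PPh3 trans.

4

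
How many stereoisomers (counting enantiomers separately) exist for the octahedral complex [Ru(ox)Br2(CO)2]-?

An octahedron has six vertices in three trans pairs; every non-trans pair is cis.
Each ox is bidentate and must span two cis positions.
There are 3 geometric isomers: Br trans, CO cis; Br cis, CO cis (chiral); Br cis, CO trans.
One of these lacks any improper symmetry element and so occurs as an enantiomeric pair, giving 3 + 1 = 4 stereoisomers in total.

4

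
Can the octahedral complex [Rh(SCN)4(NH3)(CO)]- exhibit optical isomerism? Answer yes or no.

The six octahedral sites form three mutually perpendicular trans pairs.
Working through the distinct placements yields 2 geometric isomers: NH3 and CO mutually trans; NH3 and CO mutually cis.
Each arrangement has an internal mirror plane or centre of symmetry, so none is chiral.

no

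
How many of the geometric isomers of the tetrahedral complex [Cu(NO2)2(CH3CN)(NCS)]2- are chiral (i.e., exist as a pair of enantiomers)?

Only one geometric arrangement is possible.

0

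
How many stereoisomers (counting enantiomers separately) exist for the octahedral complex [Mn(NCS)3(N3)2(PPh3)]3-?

3

An octahedron has six vertices in three trans pairs; every non-trans pair is cis.
Systematic placement gives 3 geometric isomers: NCS mer, N3 trans; NCS fac, N3 cis; NCS mer, N3 cis.
Each arrangement has an internal mirror plane or centre of symmetry, so none is chiral.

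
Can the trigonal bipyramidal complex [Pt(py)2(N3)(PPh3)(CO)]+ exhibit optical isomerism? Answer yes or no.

yes

In a trigonal bipyramid the two axial positions differ from the three equatorial ones.
Exhaustive case analysis gives 7 geometric isomers.
Of these, 3 lack any improper symmetry element and so occur as enantiomeric pairs, giving 7 + 3 = 10 stereoisomers in total.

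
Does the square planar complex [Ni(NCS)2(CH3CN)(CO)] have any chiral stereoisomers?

no

A square has two trans pairs of vertices; adjacent vertices are cis.
The distinct arrangements are (2 in all): NCS cis; NCS trans.
Each arrangement has an internal mirror plane or centre of symmetry, so none is chiral.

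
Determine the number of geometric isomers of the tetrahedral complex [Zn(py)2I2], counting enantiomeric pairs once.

In a tetrahedral complex all four positions are equivalent and every pair of ligands is adjacent — there is no cis/trans distinction.
Only one geometric arrangement is possible.

1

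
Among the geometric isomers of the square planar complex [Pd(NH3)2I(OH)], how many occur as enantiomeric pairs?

0

A square has two trans pairs of vertices; adjacent vertices are cis.
Systematic placement gives 2 geometric isomers: NH3 cis; NH3 trans.
Each arrangement has an internal mirror plane or centre of symmetry, so none is chiral.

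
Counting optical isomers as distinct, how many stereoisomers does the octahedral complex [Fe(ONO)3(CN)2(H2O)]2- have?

Systematic placement gives 3 geometric isomers: ONO mer, CN trans; ONO mer, CN cis; ONO fac, CN cis.
Each arrangement has an internal mirror plane or centre of symmetry, so none is chiral.

3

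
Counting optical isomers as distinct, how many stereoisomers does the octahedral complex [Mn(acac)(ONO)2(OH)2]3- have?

4

In an octahedral complex each vertex has one trans partner and four cis neighbours.
Each acac is bidentate and must span two cis positions.
The distinct arrangements are (3 in all): ONO cis, OH trans; ONO cis, OH cis (chiral); ONO trans, OH cis.
One of these lacks any improper symmetry element and so occurs as an enantiomeric pair, giving 3 + 1 = 4 stereoisomers in total.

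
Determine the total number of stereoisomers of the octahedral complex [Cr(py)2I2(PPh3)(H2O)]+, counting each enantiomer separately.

In an octahedral complex each vertex has one trans partner and four cis neighbours.
There are 6 geometric isomers: py trans, I cis; py cis, I cis (3 arrangements, 2 chiral); py trans, I trans; py cis, I trans.
Of these, 2 lack any improper symmetry element and so occur as enantiomeric pairs, giving 6 + 2 = 8 stereoisomers in total.

8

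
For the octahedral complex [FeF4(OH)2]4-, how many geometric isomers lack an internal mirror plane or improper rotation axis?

An octahedron has six vertices in three trans pairs; every non-trans pair is cis.
Systematic placement gives 2 geometric isomers: OH trans; OH cis.
Each arrangement has an internal mirror plane or centre of symmetry, so none is chiral.

0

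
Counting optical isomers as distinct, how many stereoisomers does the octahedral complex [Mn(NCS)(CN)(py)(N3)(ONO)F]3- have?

Exhaustive case analysis gives 15 geometric isomers.
Of these, 15 lack any improper symmetry element and so occur as enantiomeric pairs, giving 15 + 15 = 30 stereoisomers in total.

30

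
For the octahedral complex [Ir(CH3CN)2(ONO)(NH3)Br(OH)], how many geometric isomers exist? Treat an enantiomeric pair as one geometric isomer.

An octahedron has six vertices in three trans pairs; every non-trans pair is cis.
Placing the ligands in turn and identifying arrangements related by rotation or reflection leaves 9 distinct geometric isomers.

9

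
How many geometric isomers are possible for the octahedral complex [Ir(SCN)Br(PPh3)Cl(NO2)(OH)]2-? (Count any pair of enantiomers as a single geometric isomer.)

An octahedron has six vertices in three trans pairs; every non-trans pair is cis.
Exhaustive case analysis gives 15 geometric isomers.

15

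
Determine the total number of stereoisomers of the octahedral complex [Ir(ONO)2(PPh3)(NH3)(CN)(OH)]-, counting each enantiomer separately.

15

The six octahedral sites form three mutually perpendicular trans pairs.
Placing the ligands in turn and identifying arrangements related by rotation or reflection leaves 9 distinct geometric isomers.
Of these, 6 lack any improper symmetry element and so occur as enantiomeric pairs, giving 9 + 6 = 15 stereoisomers in total.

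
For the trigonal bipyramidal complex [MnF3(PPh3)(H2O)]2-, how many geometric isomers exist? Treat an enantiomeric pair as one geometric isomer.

4

In a trigonal bipyramid the two axial positions differ from the three equatorial ones.
Working through the distinct placements yields 4 geometric isomers: PPh3 equatorial, H2O equatorial; PPh3 equatorial, H2O axial; PPh3 axial, H2O equatorial; PPh3 axial, H2O axial.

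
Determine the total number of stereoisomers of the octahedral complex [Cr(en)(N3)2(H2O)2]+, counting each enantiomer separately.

An octahedron has six vertices in three trans pairs; every non-trans pair is cis.
Each en is bidentate and must span two cis positions.
The distinct arrangements are (3 in all): N3 cis, H2O trans; N3 cis, H2O cis (chiral); N3 trans, H2O cis.
One of these lacks any improper symmetry element and so occurs as an enantiomeric pair, giving 3 + 1 = 4 stereoisomers in total.

4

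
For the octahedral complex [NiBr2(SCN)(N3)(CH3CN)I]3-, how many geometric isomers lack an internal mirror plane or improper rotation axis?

In an octahedral complex each vertex has one trans partner and four cis neighbours.
Systematic enumeration (placing each ligand type in turn and discarding arrangements equivalent by rotation or reflection) gives 9 geometric isomers.
Of these, 6 lack any improper symmetry element and so occur as enantiomeric pairs, giving 9 + 6 = 15 stereoisomers in total.

6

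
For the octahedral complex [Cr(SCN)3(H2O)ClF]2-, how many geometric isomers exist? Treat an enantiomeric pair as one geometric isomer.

4

Working through the distinct placements yields 4 geometric isomers: SCN mer (3 arrangements); SCN fac (chiral).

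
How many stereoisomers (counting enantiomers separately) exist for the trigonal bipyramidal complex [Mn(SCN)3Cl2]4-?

3

In a trigonal bipyramid the two axial positions differ from the three equatorial ones.
There are 3 geometric isomers: Cl both axial; Cl one axial, one equatorial; Cl both equatorial.
Each arrangement has an internal mirror plane or centre of symmetry, so none is chiral.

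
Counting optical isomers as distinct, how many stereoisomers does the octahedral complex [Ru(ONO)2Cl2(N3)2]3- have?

The distinct arrangements are (5 in all): ONO trans, Cl trans, N3 trans; ONO cis, Cl trans, N3 cis; ONO trans, Cl cis, N3 cis; ONO cis, Cl cis, N3 cis (chiral); ONO cis, Cl cis, N3 trans.
One of these lacks any improper symmetry element and so occurs as an enantiomeric pair, giving 5 + 1 = 6 stereoisomers in total.

6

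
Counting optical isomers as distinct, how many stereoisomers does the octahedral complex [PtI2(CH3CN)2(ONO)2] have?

6

An octahedron has six vertices in three trans pairs; every non-trans pair is cis.
The distinct arrangements are (5 in all): I trans, CH3CN trans, ONO trans; I cis, CH3CN trans, ONO cis; I cis, CH3CN cis, ONO trans; I cis, CH3CN cis, ONO cis (chiral); I trans, CH3CN cis, ONO cis.
One of these lacks any improper symmetry element and so occurs as an enantiomeric pair, giving 5 + 1 = 6 stereoisomers in total.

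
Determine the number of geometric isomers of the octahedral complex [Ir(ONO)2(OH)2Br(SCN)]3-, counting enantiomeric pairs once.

The distinct arrangements are (6 in all): ONO cis, OH cis (3 arrangements, 2 chiral); ONO trans, OH cis; ONO cis, OH trans; ONO trans, OH trans.

6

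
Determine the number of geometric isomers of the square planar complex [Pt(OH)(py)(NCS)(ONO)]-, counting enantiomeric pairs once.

There are 3 geometric isomers: (NCS/ONO trans, OH/py trans); (NCS/py trans, OH/ONO trans); (NCS/OH trans, ONO/py trans).

3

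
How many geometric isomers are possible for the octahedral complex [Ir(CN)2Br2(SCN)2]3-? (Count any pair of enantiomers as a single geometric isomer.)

An octahedron has six vertices in three trans pairs; every non-trans pair is cis.
There are 5 geometric isomers: CN trans, Br trans, SCN trans; CN cis, Br trans, SCN cis; CN cis, Br cis, SCN trans; CN cis, Br cis, SCN cis (chiral); CN trans, Br cis, SCN cis.

5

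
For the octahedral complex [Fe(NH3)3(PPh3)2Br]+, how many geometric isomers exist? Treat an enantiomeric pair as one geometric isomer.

An octahedron has six vertices in three trans pairs; every non-trans pair is cis.
The distinct arrangements are (3 in all): NH3 mer, PPh3 trans; NH3 fac, PPh3 cis; NH3 mer, PPh3 cis.

3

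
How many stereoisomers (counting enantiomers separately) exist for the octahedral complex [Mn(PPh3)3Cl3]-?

The six octahedral sites form three mutually perpendicular trans pairs.
Systematic placement gives 2 geometric isomers: PPh3 mer; PPh3 fac.
Each arrangement has an internal mirror plane or centre of symmetry, so none is chiral.

2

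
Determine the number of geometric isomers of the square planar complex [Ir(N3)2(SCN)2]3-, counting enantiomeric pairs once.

The distinct arrangements are (2 in all): N3 cis; N3 trans.

2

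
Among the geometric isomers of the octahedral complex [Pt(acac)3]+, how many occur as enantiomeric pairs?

Each acac is bidentate and must span two cis positions.
Only one geometric arrangement is possible; it has no improper symmetry element, so it exists as a pair of enantiomers (2 stereoisomers).

1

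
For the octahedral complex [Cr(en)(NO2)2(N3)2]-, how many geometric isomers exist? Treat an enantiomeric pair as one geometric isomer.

An octahedron has six vertices in three trans pairs; every non-trans pair is cis.
Each en is bidentate and must span two cis positions.
There are 3 geometric isomers: NO2 cis, N3 trans; NO2 cis, N3 cis (chiral); NO2 trans, N3 cis.

3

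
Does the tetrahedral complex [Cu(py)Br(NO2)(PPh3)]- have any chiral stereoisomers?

In a tetrahedral complex all four positions are equivalent and every pair of ligands is adjacent — there is no cis/trans distinction.
Only one geometric arrangement is possible; it has no improper symmetry element, so it exists as a pair of enantiomers (2 stereoisomers).

yes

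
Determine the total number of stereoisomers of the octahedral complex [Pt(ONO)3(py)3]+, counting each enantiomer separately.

2

The six octahedral sites form three mutually perpendicular trans pairs.
Working through the distinct placements yields 2 geometric isomers: ONO mer; ONO fac.
Each arrangement has an internal mirror plane or centre of symmetry, so none is chiral.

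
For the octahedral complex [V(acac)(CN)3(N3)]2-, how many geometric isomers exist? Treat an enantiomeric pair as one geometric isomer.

2

The six octahedral sites form three mutually perpendicular trans pairs.
Each acac is bidentate and must span two cis positions.
Working through the distinct placements yields 2 geometric isomers: CN mer; CN fac.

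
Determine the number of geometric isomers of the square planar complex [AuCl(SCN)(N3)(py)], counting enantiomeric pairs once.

A square has two trans pairs of vertices; adjacent vertices are cis.
Systematic placement gives 3 geometric isomers: (Cl/SCN trans, N3/py trans); (Cl/py trans, N3/SCN trans); (Cl/N3 trans, SCN/py trans).

3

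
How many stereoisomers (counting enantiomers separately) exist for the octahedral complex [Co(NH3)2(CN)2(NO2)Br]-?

The distinct arrangements are (6 in all): NH3 cis, CN cis (3 arrangements, 2 chiral); NH3 trans, CN cis; NH3 cis, CN trans; NH3 trans, CN trans.
Of these, 2 lack any improper symmetry element and so occur as enantiomeric pairs, giving 6 + 2 = 8 stereoisomers in total.

8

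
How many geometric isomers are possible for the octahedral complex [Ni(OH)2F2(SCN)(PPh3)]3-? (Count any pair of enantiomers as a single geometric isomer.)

6

Working through the distinct placements yields 6 geometric isomers: OH trans, F trans; OH cis, F trans; OH cis, F cis (3 arrangements, 2 chiral); OH trans, F cis.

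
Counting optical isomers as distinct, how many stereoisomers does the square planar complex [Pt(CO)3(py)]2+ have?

1

A square has two trans pairs of vertices; adjacent vertices are cis.
Only one geometric arrangement is possible.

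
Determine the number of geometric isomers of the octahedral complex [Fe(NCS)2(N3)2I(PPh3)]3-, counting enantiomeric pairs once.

In an octahedral complex each vertex has one trans partner and four cis neighbours.
Systematic placement gives 6 geometric isomers: NCS cis, N3 cis (3 arrangements, 2 chiral); NCS trans, N3 cis; NCS cis, N3 trans; NCS trans, N3 trans.

6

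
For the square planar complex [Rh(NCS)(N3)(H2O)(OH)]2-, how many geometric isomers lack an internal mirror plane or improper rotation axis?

0

A square has two trans pairs of vertices; adjacent vertices are cis.
Working through the distinct placements yields 3 geometric isomers: (H2O/NCS trans, N3/OH trans); (H2O/OH trans, N3/NCS trans); (H2O/N3 trans, NCS/OH trans).
Each arrangement has an internal mirror plane or centre of symmetry, so none is chiral.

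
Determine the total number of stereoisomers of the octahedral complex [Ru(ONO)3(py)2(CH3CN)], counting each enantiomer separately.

3

The six octahedral sites form three mutually perpendicular trans pairs.
Systematic placement gives 3 geometric isomers: ONO mer, py trans; ONO fac, py cis; ONO mer, py cis.
Each arrangement has an internal mirror plane or centre of symmetry, so none is chiral.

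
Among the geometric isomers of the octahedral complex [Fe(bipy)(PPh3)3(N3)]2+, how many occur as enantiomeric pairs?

An octahedron has six vertices in three trans pairs; every non-trans pair is cis.
Each bipy is bidentate and must span two cis positions.
Working through the distinct placements yields 2 geometric isomers: PPh3 fac; PPh3 mer.
Each arrangement has an internal mirror plane or centre of symmetry, so none is chiral.

0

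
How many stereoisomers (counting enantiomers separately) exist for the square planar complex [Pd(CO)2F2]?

2

A square has two trans pairs of vertices; adjacent vertices are cis.
The distinct arrangements are (2 in all): CO cis; CO trans.
Each arrangement has an internal mirror plane or centre of symmetry, so none is chiral.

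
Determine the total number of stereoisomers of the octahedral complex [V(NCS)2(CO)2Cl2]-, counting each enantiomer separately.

Working through the distinct placements yields 5 geometric isomers: NCS trans, CO trans, Cl trans; NCS cis, CO trans, Cl cis; NCS trans, CO cis, Cl cis; NCS cis, CO cis, Cl cis (chiral); NCS cis, CO cis, Cl trans.
One of these lacks any improper symmetry element and so occurs as an enantiomeric pair, giving 5 + 1 = 6 stereoisomers in total.

6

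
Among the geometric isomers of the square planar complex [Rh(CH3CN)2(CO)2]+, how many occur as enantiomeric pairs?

The distinct arrangements are (2 in all): CH3CN cis; CH3CN trans.
Each arrangement has an internal mirror plane or centre of symmetry, so none is chiral.

0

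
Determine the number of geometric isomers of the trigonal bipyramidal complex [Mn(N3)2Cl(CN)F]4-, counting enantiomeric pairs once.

7

Placing the ligands in turn and identifying arrangements related by rotation or reflection leaves 7 distinct geometric isomers.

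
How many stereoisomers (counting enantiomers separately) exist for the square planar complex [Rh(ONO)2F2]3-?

The distinct arrangements are (2 in all): ONO cis; ONO trans.
Each arrangement has an internal mirror plane or centre of symmetry, so none is chiral.

2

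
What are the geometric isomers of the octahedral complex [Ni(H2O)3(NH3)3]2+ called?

The six octahedral sites form three mutually perpendicular trans pairs.
Working through the distinct placements yields 2 geometric isomers: H2O mer; H2O fac.

fac and mer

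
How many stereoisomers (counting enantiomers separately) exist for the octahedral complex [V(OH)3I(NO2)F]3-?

There are 4 geometric isomers: OH mer (3 arrangements); OH fac (chiral).
One of these lacks any improper symmetry element and so occurs as an enantiomeric pair, giving 4 + 1 = 5 stereoisomers in total.

5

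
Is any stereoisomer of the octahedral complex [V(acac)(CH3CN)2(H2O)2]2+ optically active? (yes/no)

In an octahedral complex each vertex has one trans partner and four cis neighbours.
Each acac is bidentate and must span two cis positions.
Systematic placement gives 3 geometric isomers: CH3CN trans, H2O cis; CH3CN cis, H2O cis (chiral); CH3CN cis, H2O trans.
One of these lacks any improper symmetry element and so occurs as an enantiomeric pair, giving 3 + 1 = 4 stereoisomers in total.

yes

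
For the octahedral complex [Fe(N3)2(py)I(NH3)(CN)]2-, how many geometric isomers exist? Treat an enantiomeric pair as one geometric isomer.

In an octahedral complex each vertex has one trans partner and four cis neighbours.
Placing the ligands in turn and identifying arrangements related by rotation or reflection leaves 9 distinct geometric isomers.

9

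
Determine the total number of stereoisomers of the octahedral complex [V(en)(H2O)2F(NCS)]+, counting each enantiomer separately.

6

An octahedron has six vertices in three trans pairs; every non-trans pair is cis.
Each en is bidentate and must span two cis positions.
Working through the distinct placements yields 4 geometric isomers: H2O cis (3 arrangements, 2 chiral); H2O trans.
Of these, 2 lack any improper symmetry element and so occur as enantiomeric pairs, giving 4 + 2 = 6 stereoisomers in total.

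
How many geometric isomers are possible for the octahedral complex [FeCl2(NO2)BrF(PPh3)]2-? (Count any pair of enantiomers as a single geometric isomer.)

The six octahedral sites form three mutually perpendicular trans pairs.
Systematic enumeration (placing each ligand type in turn and discarding arrangements equivalent by rotation or reflection) gives 9 geometric isomers.

9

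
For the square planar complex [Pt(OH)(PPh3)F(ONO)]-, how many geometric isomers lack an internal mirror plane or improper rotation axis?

0

In a square planar complex each vertex has one trans partner and two cis neighbours.
Systematic placement gives 3 geometric isomers: (F/ONO trans, OH/PPh3 trans); (F/PPh3 trans, OH/ONO trans); (F/OH trans, ONO/PPh3 trans).
Each arrangement has an internal mirror plane or centre of symmetry, so none is chiral.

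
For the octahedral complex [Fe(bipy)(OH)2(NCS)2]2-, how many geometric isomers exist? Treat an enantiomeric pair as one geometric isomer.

In an octahedral complex each vertex has one trans partner and four cis neighbours.
Each bipy is bidentate and must span two cis positions.
The distinct arrangements are (3 in all): OH cis, NCS trans; OH cis, NCS cis (chiral); OH trans, NCS cis.

3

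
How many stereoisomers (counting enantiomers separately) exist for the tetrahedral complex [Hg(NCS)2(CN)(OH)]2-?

1

Only one geometric arrangement is possible.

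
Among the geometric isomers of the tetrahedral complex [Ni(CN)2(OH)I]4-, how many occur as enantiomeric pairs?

Only one geometric arrangement is possible.

0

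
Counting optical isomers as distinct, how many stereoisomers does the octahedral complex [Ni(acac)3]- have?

2

In an octahedral complex each vertex has one trans partner and four cis neighbours.
Each acac is bidentate and must span two cis positions.
Only one geometric arrangement is possible; it has no improper symmetry element, so it exists as a pair of enantiomers (2 stereoisomers).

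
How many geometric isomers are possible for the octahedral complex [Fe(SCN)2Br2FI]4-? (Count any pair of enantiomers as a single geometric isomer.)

6

The six octahedral sites form three mutually perpendicular trans pairs.
The distinct arrangements are (6 in all): SCN trans, Br trans; SCN cis, Br trans; SCN trans, Br cis; SCN cis, Br cis (3 arrangements, 2 chiral).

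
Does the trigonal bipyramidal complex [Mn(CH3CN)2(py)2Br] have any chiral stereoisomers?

Systematic enumeration (placing each ligand type in turn and discarding arrangements equivalent by rotation or reflection) gives 5 geometric isomers.
One of these lacks any improper symmetry element and so occurs as an enantiomeric pair, giving 5 + 1 = 6 stereoisomers in total.

yes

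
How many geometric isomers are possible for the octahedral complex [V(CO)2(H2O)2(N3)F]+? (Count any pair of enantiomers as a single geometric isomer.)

6

The six octahedral sites form three mutually perpendicular trans pairs.
The distinct arrangements are (6 in all): CO trans, H2O cis; CO trans, H2O trans; CO cis, H2O cis (3 arrangements, 2 chiral); CO cis, H2O trans.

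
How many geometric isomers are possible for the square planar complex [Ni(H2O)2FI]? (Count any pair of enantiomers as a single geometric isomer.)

2

In a square planar complex each vertex has one trans partner and two cis neighbours.
The distinct arrangements are (2 in all): H2O cis; H2O trans.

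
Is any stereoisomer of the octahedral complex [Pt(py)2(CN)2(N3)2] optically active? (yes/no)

yes

An octahedron has six vertices in three trans pairs; every non-trans pair is cis.
Systematic placement gives 5 geometric isomers: py trans, CN trans, N3 trans; py cis, CN trans, N3 cis; py trans, CN cis, N3 cis; py cis, CN cis, N3 cis (chiral); py cis, CN cis, N3 trans.
One of these lacks any improper symmetry element and so occurs as an enantiomeric pair, giving 5 + 1 = 6 stereoisomers in total.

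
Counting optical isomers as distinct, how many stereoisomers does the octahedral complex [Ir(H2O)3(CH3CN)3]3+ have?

Systematic placement gives 2 geometric isomers: H2O mer; H2O fac.
Each arrangement has an internal mirror plane or centre of symmetry, so none is chiral.

2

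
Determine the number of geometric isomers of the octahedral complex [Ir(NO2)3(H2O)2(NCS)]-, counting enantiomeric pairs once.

There are 3 geometric isomers: NO2 mer, H2O trans; NO2 mer, H2O cis; NO2 fac, H2O cis.

3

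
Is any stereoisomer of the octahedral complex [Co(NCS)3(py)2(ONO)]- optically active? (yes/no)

In an octahedral complex each vertex has one trans partner and four cis neighbours.
There are 3 geometric isomers: NCS mer, py trans; NCS mer, py cis; NCS fac, py cis.
Each arrangement has an internal mirror plane or centre of symmetry, so none is chiral.

no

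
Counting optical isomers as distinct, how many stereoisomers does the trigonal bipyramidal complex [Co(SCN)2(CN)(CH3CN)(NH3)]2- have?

10

In a trigonal bipyramid the two axial positions differ from the three equatorial ones.
Systematic enumeration (placing each ligand type in turn and discarding arrangements equivalent by rotation or reflection) gives 7 geometric isomers.
Of these, 3 lack any improper symmetry element and so occur as enantiomeric pairs, giving 7 + 3 = 10 stereoisomers in total.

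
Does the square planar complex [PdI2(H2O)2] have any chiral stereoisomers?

In a square planar complex each vertex has one trans partner and two cis neighbours.
Systematic placement gives 2 geometric isomers: I cis; I trans.
Each arrangement has an internal mirror plane or centre of symmetry, so none is chiral.

no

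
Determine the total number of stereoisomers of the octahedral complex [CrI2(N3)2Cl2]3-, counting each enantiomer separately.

The distinct arrangements are (5 in all): I trans, N3 trans, Cl trans; I cis, N3 cis, Cl trans; I cis, N3 trans, Cl cis; I cis, N3 cis, Cl cis (chiral); I trans, N3 cis, Cl cis.
One of these lacks any improper symmetry element and so occurs as an enantiomeric pair, giving 5 + 1 = 6 stereoisomers in total.

6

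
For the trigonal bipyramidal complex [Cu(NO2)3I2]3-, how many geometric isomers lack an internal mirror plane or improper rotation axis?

0

A trigonal bipyramid has two axial and three equatorial sites, which are chemically inequivalent.
Systematic placement gives 3 geometric isomers: I both axial; I one axial, one equatorial; I both equatorial.
Each arrangement has an internal mirror plane or centre of symmetry, so none is chiral.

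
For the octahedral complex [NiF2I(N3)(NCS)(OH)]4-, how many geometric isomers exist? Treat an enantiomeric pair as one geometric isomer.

9

The six octahedral sites form three mutually perpendicular trans pairs.
Placing the ligands in turn and identifying arrangements related by rotation or reflection leaves 9 distinct geometric isomers.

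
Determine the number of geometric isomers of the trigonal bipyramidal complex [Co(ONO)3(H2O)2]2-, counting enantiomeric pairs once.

3

In a trigonal bipyramid the two axial positions differ from the three equatorial ones.
The distinct arrangements are (3 in all): H2O both axial; H2O one axial, one equatorial; H2O both equatorial.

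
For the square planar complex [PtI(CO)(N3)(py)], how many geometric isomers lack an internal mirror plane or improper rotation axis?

0

A square has two trans pairs of vertices; adjacent vertices are cis.
Systematic placement gives 3 geometric isomers: (CO/N3 trans, I/py trans); (CO/py trans, I/N3 trans); (CO/I trans, N3/py trans).
Each arrangement has an internal mirror plane or centre of symmetry, so none is chiral.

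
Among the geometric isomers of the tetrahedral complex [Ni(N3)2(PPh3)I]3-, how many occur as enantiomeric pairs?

All four vertices of a tetrahedron are equivalent and mutually adjacent, so cis/trans isomerism cannot arise.
Only one geometric arrangement is possible.

0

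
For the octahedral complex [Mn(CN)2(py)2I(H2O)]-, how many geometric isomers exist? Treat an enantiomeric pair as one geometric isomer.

6

The six octahedral sites form three mutually perpendicular trans pairs.
Systematic placement gives 6 geometric isomers: CN trans, py trans; CN trans, py cis; CN cis, py trans; CN cis, py cis (3 arrangements, 2 chiral).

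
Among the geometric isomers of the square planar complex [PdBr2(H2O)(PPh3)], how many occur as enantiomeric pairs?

A square has two trans pairs of vertices; adjacent vertices are cis.
There are 2 geometric isomers: Br cis; Br trans.
Each arrangement has an internal mirror plane or centre of symmetry, so none is chiral.

0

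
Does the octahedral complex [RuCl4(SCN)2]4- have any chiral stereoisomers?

no

In an octahedral complex each vertex has one trans partner and four cis neighbours.
There are 2 geometric isomers: SCN trans; SCN cis.
Each arrangement has an internal mirror plane or centre of symmetry, so none is chiral.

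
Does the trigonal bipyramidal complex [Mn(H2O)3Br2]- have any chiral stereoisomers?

no

The distinct arrangements are (3 in all): Br both axial; Br one axial, one equatorial; Br both equatorial.
Each arrangement has an internal mirror plane or centre of symmetry, so none is chiral.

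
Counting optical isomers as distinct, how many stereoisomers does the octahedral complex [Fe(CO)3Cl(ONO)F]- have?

5

In an octahedral complex each vertex has one trans partner and four cis neighbours.
Systematic placement gives 4 geometric isomers: CO mer (3 arrangements); CO fac (chiral).
One of these lacks any improper symmetry element and so occurs as an enantiomeric pair, giving 4 + 1 = 5 stereoisomers in total.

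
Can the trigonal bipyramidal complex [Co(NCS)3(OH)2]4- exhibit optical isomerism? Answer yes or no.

no

There are 3 geometric isomers: OH both equatorial; OH one axial, one equatorial; OH both axial.
Each arrangement has an internal mirror plane or centre of symmetry, so none is chiral.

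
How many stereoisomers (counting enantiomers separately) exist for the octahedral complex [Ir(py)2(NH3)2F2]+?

An octahedron has six vertices in three trans pairs; every non-trans pair is cis.
Working through the distinct placements yields 5 geometric isomers: py trans, NH3 trans, F trans; py cis, NH3 cis, F trans; py trans, NH3 cis, F cis; py cis, NH3 cis, F cis (chiral); py cis, NH3 trans, F cis.
One of these lacks any improper symmetry element and so occurs as an enantiomeric pair, giving 5 + 1 = 6 stereoisomers in total.

6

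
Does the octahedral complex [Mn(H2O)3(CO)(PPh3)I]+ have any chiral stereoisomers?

In an octahedral complex each vertex has one trans partner and four cis neighbours.
The distinct arrangements are (4 in all): H2O mer (3 arrangements); H2O fac (chiral).
One of these lacks any improper symmetry element and so occurs as an enantiomeric pair, giving 4 + 1 = 5 stereoisomers in total.

yes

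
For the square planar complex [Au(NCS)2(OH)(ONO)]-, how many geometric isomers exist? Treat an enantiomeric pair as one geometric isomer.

A square has two trans pairs of vertices; adjacent vertices are cis.
There are 2 geometric isomers: NCS cis; NCS trans.

2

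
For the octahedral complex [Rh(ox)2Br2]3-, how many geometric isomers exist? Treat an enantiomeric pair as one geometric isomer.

2

The six octahedral sites form three mutually perpendicular trans pairs.
Each ox is bidentate and must span two cis positions.
Systematic placement gives 2 geometric isomers: Br trans; Br cis (chiral).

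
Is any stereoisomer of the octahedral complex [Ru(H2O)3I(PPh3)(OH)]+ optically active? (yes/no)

yes

An octahedron has six vertices in three trans pairs; every non-trans pair is cis.
There are 4 geometric isomers: H2O mer (3 arrangements); H2O fac (chiral).
One of these lacks any improper symmetry element and so occurs as an enantiomeric pair, giving 4 + 1 = 5 stereoisomers in total.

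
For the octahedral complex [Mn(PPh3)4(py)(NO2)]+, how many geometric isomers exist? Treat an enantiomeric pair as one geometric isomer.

An octahedron has six vertices in three trans pairs; every non-trans pair is cis.
Systematic placement gives 2 geometric isomers: py and NO2 mutually cis; py and NO2 mutually trans.

2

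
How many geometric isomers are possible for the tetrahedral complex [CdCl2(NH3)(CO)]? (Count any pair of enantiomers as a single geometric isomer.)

1

Only one geometric arrangement is possible.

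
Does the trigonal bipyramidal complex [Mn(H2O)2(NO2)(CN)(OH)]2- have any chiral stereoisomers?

yes

In a trigonal bipyramid the two axial positions differ from the three equatorial ones.
Exhaustive case analysis gives 7 geometric isomers.
Of these, 3 lack any improper symmetry element and so occur as enantiomeric pairs, giving 7 + 3 = 10 stereoisomers in total.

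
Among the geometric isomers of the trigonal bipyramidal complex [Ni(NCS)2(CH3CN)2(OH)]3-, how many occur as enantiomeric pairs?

In a trigonal bipyramid the two axial positions differ from the three equatorial ones.
Placing the ligands in turn and identifying arrangements related by rotation or reflection leaves 5 distinct geometric isomers.
One of these lacks any improper symmetry element and so occurs as an enantiomeric pair, giving 5 + 1 = 6 stereoisomers in total.

1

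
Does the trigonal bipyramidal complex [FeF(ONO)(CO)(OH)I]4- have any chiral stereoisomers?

Exhaustive case analysis gives 10 geometric isomers.
Of these, 10 lack any improper symmetry element and so occur as enantiomeric pairs, giving 10 + 10 = 20 stereoisomers in total.

yes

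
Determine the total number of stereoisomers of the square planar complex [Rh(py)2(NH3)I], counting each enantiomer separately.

A square has two trans pairs of vertices; adjacent vertices are cis.
Systematic placement gives 2 geometric isomers: py cis; py trans.
Each arrangement has an internal mirror plane or centre of symmetry, so none is chiral.

2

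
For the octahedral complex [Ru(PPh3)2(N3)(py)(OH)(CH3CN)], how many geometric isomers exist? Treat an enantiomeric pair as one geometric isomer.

9

Systematic enumeration (placing each ligand type in turn and discarding arrangements equivalent by rotation or reflection) gives 9 geometric isomers.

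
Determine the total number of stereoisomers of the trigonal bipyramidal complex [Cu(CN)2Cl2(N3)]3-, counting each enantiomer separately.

6

A trigonal bipyramid has two axial and three equatorial sites, which are chemically inequivalent.
Exhaustive case analysis gives 5 geometric isomers.
One of these lacks any improper symmetry element and so occurs as an enantiomeric pair, giving 5 + 1 = 6 stereoisomers in total.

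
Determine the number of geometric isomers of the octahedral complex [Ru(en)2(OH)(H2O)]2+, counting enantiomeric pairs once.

2

The six octahedral sites form three mutually perpendicular trans pairs.
Each en is bidentate and must span two cis positions.
Systematic placement gives 2 geometric isomers: OH and H2O mutually trans; OH and H2O mutually cis (chiral).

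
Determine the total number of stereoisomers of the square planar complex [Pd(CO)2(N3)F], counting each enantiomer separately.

2

A square has two trans pairs of vertices; adjacent vertices are cis.
Working through the distinct placements yields 2 geometric isomers: CO cis; CO trans.
Each arrangement has an internal mirror plane or centre of symmetry, so none is chiral.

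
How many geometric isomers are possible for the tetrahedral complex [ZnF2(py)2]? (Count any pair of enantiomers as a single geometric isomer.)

All four vertices of a tetrahedron are equivalent and mutually adjacent, so cis/trans isomerism cannot arise.
Only one geometric arrangement is possible.

1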